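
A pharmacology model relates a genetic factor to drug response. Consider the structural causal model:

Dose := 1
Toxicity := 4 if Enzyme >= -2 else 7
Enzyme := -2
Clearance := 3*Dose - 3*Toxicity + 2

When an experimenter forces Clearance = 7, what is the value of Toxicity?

4

Under do(Clearance=7), the mechanism Clearance := 3*Dose - 3*Toxicity + 2 is discarded; Clearance is fixed at 7.
Since Toxicity is not a descendant of the intervened variable, it is unaffected.
Toxicity = 4 if Enzyme >= -2 else 7  [with Enzyme=-2]  = 4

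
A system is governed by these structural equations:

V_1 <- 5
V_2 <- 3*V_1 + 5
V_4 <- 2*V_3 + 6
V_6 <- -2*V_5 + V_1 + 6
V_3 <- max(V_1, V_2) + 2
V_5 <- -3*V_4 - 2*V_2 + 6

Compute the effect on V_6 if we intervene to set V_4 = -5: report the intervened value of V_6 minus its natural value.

-330

Under do(V_4=-5), the mechanism V_4 <- 2*V_3 + 6 is discarded; V_4 is fixed at -5.
V_2 = 3*V_1 + 5  [with V_1=5]  = 20
V_5 = -3*V_4 - 2*V_2 + 6  [with V_4=-5, V_2=20]  = -19
V_6 = -2*V_5 + V_1 + 6  [with V_5=-19, V_1=5]  = 49
Without intervention: V_2 = 3*V_1 + 5  [with V_1=5]  = 20; V_3 = max(V_1, V_2) + 2  [with V_1=5, V_2=20]  = 22; V_4 = 2*V_3 + 6  [with V_3=22]  = 50; V_5 = -3*V_4 - 2*V_2 + 6  [with V_4=50, V_2=20]  = -184; V_6 = -2*V_5 + V_1 + 6  [with V_5=-184, V_1=5]  = 379.
Change = 49 − 379 = -330.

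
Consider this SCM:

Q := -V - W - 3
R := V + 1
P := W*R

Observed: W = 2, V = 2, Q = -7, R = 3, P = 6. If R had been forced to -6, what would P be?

-12

Intervening sets R = -6 and removes its equation (R := V + 1).
P = W*R  [with W=2, R=-6]  = -12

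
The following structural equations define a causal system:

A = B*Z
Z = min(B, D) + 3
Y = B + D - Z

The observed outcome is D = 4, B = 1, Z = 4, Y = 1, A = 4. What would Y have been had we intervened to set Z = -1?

The intervention breaks the incoming arrows to Z: Z = min(B, D) + 3 no longer applies, and Z = -1.
Y = B + D - Z  [with B=1, D=4, Z=-1]  = 6

6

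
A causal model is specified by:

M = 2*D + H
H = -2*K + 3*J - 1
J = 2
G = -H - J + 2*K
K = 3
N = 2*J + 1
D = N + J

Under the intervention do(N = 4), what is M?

11

The intervention breaks the incoming arrows to N: N = 2*J + 1 no longer applies, and N = 4.
H = -2*K + 3*J - 1  [with K=3, J=2]  = -1
D = N + J  [with N=4, J=2]  = 6
M = 2*D + H  [with D=6, H=-1]  = 11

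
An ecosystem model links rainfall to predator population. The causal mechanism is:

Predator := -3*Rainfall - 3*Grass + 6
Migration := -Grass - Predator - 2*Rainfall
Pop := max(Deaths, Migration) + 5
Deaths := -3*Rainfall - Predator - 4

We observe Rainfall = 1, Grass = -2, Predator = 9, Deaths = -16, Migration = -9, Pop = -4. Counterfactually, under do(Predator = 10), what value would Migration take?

do(Predator=10) replaces the equation Predator := -3*Rainfall - 3*Grass + 6 with the constant Predator = 10.
Migration = -Grass - Predator - 2*Rainfall  [with Grass=-2, Predator=10, Rainfall=1]  = -10

-10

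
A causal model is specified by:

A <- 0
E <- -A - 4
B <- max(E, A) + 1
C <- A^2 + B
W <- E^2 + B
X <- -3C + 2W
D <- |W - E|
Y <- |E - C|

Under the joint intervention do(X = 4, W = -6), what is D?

Setting X = 4, W = -6 by intervention discards those variables' equations.
E = -A - 4  [with A=0]  = -4
D = |W - E|  [with W=-6, E=-4]  = 2

2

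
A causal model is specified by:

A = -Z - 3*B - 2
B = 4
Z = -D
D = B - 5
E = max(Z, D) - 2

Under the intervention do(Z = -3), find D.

Under do(Z=-3), the mechanism Z = -D is discarded; Z is fixed at -3.
Since D is not a descendant of the intervened variable, it is unaffected.
D = B - 5  [with B=4]  = -1

-1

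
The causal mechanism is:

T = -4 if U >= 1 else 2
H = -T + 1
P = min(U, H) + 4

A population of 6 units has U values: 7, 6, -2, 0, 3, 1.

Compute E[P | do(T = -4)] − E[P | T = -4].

-1.5

do(T=-4) breaks T's dependence on U. With T=-4 fixed, P across the units is 9, 9, 2, 4, 7, 5, mean 6.
Observing T=-4 restricts to units where T's equation naturally yields -4: U ∈ {7, 6, 3, 1}. In that subpopulation P = 9, 9, 7, 5, mean 7.5.
Difference = 6 − 7.5 = -1.5.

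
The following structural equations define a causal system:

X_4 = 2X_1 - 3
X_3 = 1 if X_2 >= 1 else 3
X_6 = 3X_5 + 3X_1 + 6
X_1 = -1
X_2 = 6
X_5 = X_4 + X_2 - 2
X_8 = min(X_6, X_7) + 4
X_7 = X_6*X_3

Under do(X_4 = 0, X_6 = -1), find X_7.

Setting X_4 = 0, X_6 = -1 by intervention discards those variables' equations.
X_3 = 1 if X_2 >= 1 else 3  [with X_2=6]  = 1
X_7 = X_6*X_3  [with X_6=-1, X_3=1]  = -1

-1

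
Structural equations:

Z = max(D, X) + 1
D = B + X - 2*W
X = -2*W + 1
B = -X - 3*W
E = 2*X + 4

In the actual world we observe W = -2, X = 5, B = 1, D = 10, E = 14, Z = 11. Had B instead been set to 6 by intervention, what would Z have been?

The intervention breaks the incoming arrows to B: B = -X - 3*W no longer applies, and B = 6.
X = -2*W + 1  [with W=-2]  = 5
D = B + X - 2*W  [with B=6, X=5, W=-2]  = 15
Z = max(D, X) + 1  [with D=15, X=5]  = 16

16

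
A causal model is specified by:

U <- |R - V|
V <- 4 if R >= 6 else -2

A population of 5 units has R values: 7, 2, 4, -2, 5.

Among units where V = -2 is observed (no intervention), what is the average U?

Conditioning on V=-2 selects the 4 unit(s) with R ∈ {2, 4, -2, 5}. Their U values: 4, 6, 0, 7. Mean = 4.25.

4.25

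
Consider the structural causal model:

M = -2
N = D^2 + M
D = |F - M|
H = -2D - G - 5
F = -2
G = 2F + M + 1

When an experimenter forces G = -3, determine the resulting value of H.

do(G=-3) replaces the equation G = 2F + M + 1 with the constant G = -3.
D = |F - M|  [with F=-2, M=-2]  = 0
H = -2D - G - 5  [with D=0, G=-3]  = -2

-2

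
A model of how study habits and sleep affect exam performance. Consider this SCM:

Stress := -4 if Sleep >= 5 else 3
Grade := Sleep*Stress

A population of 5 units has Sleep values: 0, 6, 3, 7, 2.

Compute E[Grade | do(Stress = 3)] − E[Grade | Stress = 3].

5.8

do(Stress=3) breaks Stress's dependence on Sleep. With Stress=3 fixed, Grade across the units is 0, 18, 9, 21, 6, mean 10.8.
Conditioning on Stress=3 selects the 3 unit(s) with Sleep ∈ {0, 3, 2}. Their Grade values: 0, 9, 6. Mean = 5.
Difference = 10.8 − 5 = 5.8.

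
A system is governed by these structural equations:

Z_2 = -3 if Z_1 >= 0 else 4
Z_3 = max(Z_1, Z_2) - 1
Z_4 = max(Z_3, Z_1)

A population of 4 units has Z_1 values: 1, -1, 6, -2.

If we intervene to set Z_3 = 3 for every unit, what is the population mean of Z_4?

3.75

Every unit gets Z_3=3 under the intervention. Z_4 values become 3, 3, 6, 3; E[Z_4|do(Z_3=3)] = 3.75.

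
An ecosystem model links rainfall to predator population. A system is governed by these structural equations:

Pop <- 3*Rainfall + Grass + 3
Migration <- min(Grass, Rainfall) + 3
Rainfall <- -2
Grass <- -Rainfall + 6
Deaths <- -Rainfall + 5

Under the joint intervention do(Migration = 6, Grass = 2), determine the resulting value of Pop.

-1

The joint intervention fixes Migration = 6, Grass = 2, removing each variable's own equation.
Pop = 3*Rainfall + Grass + 3  [with Rainfall=-2, Grass=2]  = -1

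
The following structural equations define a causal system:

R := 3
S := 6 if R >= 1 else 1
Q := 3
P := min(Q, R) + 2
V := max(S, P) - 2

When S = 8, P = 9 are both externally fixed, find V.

Setting S = 8, P = 9 by intervention discards those variables' equations.
V = max(S, P) - 2  [with S=8, P=9]  = 7

7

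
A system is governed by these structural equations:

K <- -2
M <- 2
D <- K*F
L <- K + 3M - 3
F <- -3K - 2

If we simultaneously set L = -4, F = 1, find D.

-2

The joint intervention fixes L = -4, F = 1, removing each variable's own equation.
D = K*F  [with K=-2, F=1]  = -2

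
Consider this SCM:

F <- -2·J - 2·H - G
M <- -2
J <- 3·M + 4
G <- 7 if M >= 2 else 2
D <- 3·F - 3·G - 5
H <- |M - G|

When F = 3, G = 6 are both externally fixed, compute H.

8

Setting F = 3, G = 6 by intervention discards those variables' equations.
H = |M - G|  [with M=-2, G=6]  = 8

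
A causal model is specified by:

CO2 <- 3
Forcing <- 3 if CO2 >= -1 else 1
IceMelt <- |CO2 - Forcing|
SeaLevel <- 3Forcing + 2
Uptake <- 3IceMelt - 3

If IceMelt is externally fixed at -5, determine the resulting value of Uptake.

do(IceMelt=-5) replaces the equation IceMelt <- |CO2 - Forcing| with the constant IceMelt = -5.
Uptake = 3IceMelt - 3  [with IceMelt=-5]  = -18

-18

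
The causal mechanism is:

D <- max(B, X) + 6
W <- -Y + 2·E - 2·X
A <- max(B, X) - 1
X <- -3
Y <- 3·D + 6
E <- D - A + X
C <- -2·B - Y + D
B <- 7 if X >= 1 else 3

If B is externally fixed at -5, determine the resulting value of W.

Under do(B=-5), the mechanism B <- 7 if X >= 1 else 3 is discarded; B is fixed at -5.
A = max(B, X) - 1  [with B=-5, X=-3]  = -4
D = max(B, X) + 6  [with B=-5, X=-3]  = 3
E = D - A + X  [with D=3, A=-4, X=-3]  = 4
Y = 3·D + 6  [with D=3]  = 15
W = -Y + 2·E - 2·X  [with Y=15, E=4, X=-3]  = -1

-1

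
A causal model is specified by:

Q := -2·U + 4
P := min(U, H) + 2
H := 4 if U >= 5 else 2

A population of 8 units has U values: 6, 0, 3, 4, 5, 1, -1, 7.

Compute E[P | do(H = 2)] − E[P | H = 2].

0.45

Every unit gets H=2 under the intervention. P values become 4, 2, 4, 4, 4, 3, 1, 4; E[P|do(H=2)] = 3.25.
E[P|H=2] averages over only the 5 units with H=2 (U = 0, 3, 4, 1, -1): P = 2, 4, 4, 3, 1, mean 2.8.
Difference = 3.25 − 2.8 = 0.45.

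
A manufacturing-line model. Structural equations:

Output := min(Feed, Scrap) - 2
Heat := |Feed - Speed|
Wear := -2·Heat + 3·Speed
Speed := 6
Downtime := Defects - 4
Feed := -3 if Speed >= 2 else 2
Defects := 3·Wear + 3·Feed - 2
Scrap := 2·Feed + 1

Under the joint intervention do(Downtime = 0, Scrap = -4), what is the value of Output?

Setting Downtime = 0, Scrap = -4 by intervention discards those variables' equations.
Feed = -3 if Speed >= 2 else 2  [with Speed=6]  = -3
Output = min(Feed, Scrap) - 2  [with Feed=-3, Scrap=-4]  = -6

-6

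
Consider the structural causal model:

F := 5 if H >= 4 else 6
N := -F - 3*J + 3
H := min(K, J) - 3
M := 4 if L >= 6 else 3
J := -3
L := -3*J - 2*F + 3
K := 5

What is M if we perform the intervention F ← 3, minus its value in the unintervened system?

The intervention breaks the incoming arrows to F: F := 5 if H >= 4 else 6 no longer applies, and F = 3.
L = -3*J - 2*F + 3  [with J=-3, F=3]  = 6
M = 4 if L >= 6 else 3  [with L=6]  = 4
Without intervention: H = min(K, J) - 3  [with K=5, J=-3]  = -6; F = 5 if H >= 4 else 6  [with H=-6]  = 6; L = -3*J - 2*F + 3  [with J=-3, F=6]  = 0; M = 4 if L >= 6 else 3  [with L=0]  = 3.
Change = 4 − 3 = 1.

1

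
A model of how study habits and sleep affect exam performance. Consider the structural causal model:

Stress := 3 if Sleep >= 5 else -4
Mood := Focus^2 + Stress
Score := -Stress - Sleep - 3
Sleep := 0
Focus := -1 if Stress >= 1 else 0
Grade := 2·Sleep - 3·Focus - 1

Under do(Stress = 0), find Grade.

-1

Under do(Stress=0), the mechanism Stress := 3 if Sleep >= 5 else -4 is discarded; Stress is fixed at 0.
Focus = -1 if Stress >= 1 else 0  [with Stress=0]  = 0
Grade = 2·Sleep - 3·Focus - 1  [with Sleep=0, Focus=0]  = -1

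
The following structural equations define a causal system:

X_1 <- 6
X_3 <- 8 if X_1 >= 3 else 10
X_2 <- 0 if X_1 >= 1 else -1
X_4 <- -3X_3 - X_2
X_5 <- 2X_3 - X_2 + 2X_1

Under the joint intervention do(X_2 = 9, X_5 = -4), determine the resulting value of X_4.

The joint intervention fixes X_2 = 9, X_5 = -4, removing each variable's own equation.
X_3 = 8 if X_1 >= 3 else 10  [with X_1=6]  = 8
X_4 = -3X_3 - X_2  [with X_3=8, X_2=9]  = -33

-33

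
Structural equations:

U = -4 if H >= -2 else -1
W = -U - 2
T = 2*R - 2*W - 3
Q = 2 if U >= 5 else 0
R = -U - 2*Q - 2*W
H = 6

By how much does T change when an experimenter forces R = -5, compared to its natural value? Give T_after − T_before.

The intervention breaks the incoming arrows to R: R = -U - 2*Q - 2*W no longer applies, and R = -5.
U = -4 if H >= -2 else -1  [with H=6]  = -4
W = -U - 2  [with U=-4]  = 2
T = 2*R - 2*W - 3  [with R=-5, W=2]  = -17
Without intervention: U = -4 if H >= -2 else -1  [with H=6]  = -4; Q = 2 if U >= 5 else 0  [with U=-4]  = 0; W = -U - 2  [with U=-4]  = 2; R = -U - 2*Q - 2*W  [with U=-4, Q=0, W=2]  = 0; T = 2*R - 2*W - 3  [with R=0, W=2]  = -7.
Change = -17 − (-7) = -10.

-10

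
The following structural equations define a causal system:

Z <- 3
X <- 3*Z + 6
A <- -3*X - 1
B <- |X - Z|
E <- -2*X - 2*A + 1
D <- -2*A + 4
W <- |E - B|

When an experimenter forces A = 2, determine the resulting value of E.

do(A=2) replaces the equation A <- -3*X - 1 with the constant A = 2.
X = 3*Z + 6  [with Z=3]  = 15
E = -2*X - 2*A + 1  [with X=15, A=2]  = -33

-33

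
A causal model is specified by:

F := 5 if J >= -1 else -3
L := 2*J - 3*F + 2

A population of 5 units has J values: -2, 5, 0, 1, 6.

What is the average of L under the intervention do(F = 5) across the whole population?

Every unit gets F=5 under the intervention. L values become -17, -3, -13, -11, -1; E[L|do(F=5)] = -9.

-9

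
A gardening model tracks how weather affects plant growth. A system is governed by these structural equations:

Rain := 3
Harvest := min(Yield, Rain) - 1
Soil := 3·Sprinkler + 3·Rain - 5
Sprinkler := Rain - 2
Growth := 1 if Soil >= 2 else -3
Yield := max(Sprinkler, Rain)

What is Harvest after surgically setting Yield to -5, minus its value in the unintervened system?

-8

The intervention breaks the incoming arrows to Yield: Yield := max(Sprinkler, Rain) no longer applies, and Yield = -5.
Harvest = min(Yield, Rain) - 1  [with Yield=-5, Rain=3]  = -6
Without intervention: Sprinkler = Rain - 2  [with Rain=3]  = 1; Yield = max(Sprinkler, Rain)  [with Sprinkler=1, Rain=3]  = 3; Harvest = min(Yield, Rain) - 1  [with Yield=3, Rain=3]  = 2.
Change = -6 − 2 = -8.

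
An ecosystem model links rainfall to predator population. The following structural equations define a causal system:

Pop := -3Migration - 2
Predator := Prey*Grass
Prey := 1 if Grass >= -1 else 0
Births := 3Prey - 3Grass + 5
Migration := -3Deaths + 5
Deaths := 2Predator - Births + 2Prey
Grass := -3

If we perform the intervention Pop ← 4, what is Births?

14

Under do(Pop=4), the mechanism Pop := -3Migration - 2 is discarded; Pop is fixed at 4.
Since Births is not a descendant of the intervened variable, it is unaffected.
Prey = 1 if Grass >= -1 else 0  [with Grass=-3]  = 0
Births = 3Prey - 3Grass + 5  [with Prey=0, Grass=-3]  = 14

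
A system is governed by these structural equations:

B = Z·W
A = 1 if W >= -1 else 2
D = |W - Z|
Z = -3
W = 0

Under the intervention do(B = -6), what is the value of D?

Intervening sets B = -6 and removes its equation (B = Z·W).
No directed path runs from B to D, so D keeps its natural value.
D = |W - Z|  [with W=0, Z=-3]  = 3

3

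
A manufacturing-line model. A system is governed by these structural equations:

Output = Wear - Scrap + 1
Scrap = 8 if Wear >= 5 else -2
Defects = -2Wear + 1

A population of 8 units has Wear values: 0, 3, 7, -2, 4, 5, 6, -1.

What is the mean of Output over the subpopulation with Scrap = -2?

E[Output|Scrap=-2] averages over only the 5 units with Scrap=-2 (Wear = 0, 3, -2, 4, -1): Output = 3, 6, 1, 7, 2, mean 3.8.

3.8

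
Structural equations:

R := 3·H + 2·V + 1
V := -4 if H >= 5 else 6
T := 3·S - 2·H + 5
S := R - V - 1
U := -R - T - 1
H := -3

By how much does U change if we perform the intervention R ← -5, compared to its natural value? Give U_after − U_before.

36

The intervention breaks the incoming arrows to R: R := 3·H + 2·V + 1 no longer applies, and R = -5.
V = -4 if H >= 5 else 6  [with H=-3]  = 6
S = R - V - 1  [with R=-5, V=6]  = -12
T = 3·S - 2·H + 5  [with S=-12, H=-3]  = -25
U = -R - T - 1  [with R=-5, T=-25]  = 29
Without intervention: V = -4 if H >= 5 else 6  [with H=-3]  = 6; R = 3·H + 2·V + 1  [with H=-3, V=6]  = 4; S = R - V - 1  [with R=4, V=6]  = -3; T = 3·S - 2·H + 5  [with S=-3, H=-3]  = 2; U = -R - T - 1  [with R=4, T=2]  = -7.
Change = 29 − (-7) = 36.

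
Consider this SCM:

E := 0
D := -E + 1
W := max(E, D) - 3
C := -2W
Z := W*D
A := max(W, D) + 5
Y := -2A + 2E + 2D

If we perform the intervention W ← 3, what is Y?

-14

The intervention breaks the incoming arrows to W: W := max(E, D) - 3 no longer applies, and W = 3.
D = -E + 1  [with E=0]  = 1
A = max(W, D) + 5  [with W=3, D=1]  = 8
Y = -2A + 2E + 2D  [with A=8, E=0, D=1]  = -14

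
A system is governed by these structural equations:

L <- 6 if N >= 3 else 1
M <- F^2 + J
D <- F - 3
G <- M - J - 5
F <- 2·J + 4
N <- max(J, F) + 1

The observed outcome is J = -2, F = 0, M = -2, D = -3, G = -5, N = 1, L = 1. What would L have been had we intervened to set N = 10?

Intervening sets N = 10 and removes its equation (N <- max(J, F) + 1).
L = 6 if N >= 3 else 1  [with N=10]  = 6

6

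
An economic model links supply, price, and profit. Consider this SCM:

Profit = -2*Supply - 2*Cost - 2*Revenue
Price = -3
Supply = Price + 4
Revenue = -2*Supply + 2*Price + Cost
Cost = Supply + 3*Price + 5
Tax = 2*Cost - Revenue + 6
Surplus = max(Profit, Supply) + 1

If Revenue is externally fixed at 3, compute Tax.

Intervening sets Revenue = 3 and removes its equation (Revenue = -2*Supply + 2*Price + Cost).
Supply = Price + 4  [with Price=-3]  = 1
Cost = Supply + 3*Price + 5  [with Supply=1, Price=-3]  = -3
Tax = 2*Cost - Revenue + 6  [with Cost=-3, Revenue=3]  = -3

-3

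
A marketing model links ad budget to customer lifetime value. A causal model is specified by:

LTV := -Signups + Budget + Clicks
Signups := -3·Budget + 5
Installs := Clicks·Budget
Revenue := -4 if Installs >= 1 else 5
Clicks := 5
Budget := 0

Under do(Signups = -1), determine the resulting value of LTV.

6

Under do(Signups=-1), the mechanism Signups := -3·Budget + 5 is discarded; Signups is fixed at -1.
LTV = -Signups + Budget + Clicks  [with Signups=-1, Budget=0, Clicks=5]  = 6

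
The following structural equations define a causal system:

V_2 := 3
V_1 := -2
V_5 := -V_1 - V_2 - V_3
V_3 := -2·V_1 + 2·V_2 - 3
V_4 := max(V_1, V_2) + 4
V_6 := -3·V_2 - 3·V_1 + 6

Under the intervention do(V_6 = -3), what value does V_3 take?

do(V_6=-3) replaces the equation V_6 := -3·V_2 - 3·V_1 + 6 with the constant V_6 = -3.
V_3 is not downstream of the intervention, so its value is determined by the original equations.
V_3 = -2·V_1 + 2·V_2 - 3  [with V_1=-2, V_2=3]  = 7

7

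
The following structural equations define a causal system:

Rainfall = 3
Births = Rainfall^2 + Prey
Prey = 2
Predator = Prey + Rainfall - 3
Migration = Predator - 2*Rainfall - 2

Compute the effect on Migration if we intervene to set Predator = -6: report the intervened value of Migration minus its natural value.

-8

do(Predator=-6) replaces the equation Predator = Prey + Rainfall - 3 with the constant Predator = -6.
Migration = Predator - 2*Rainfall - 2  [with Predator=-6, Rainfall=3]  = -14
Without intervention: Predator = Prey + Rainfall - 3  [with Prey=2, Rainfall=3]  = 2; Migration = Predator - 2*Rainfall - 2  [with Predator=2, Rainfall=3]  = -6.
Change = -14 − (-6) = -8.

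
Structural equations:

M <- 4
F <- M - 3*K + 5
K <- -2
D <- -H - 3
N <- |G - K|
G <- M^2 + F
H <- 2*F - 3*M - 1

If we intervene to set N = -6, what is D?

-20

Intervening sets N = -6 and removes its equation (N <- |G - K|).
No directed path runs from N to D, so D keeps its natural value.
F = M - 3*K + 5  [with M=4, K=-2]  = 15
H = 2*F - 3*M - 1  [with F=15, M=4]  = 17
D = -H - 3  [with H=17]  = -20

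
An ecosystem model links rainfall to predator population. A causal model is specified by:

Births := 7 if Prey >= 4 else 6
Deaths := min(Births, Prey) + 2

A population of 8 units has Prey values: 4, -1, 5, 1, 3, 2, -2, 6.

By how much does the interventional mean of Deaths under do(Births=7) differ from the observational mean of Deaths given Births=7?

Every unit gets Births=7 under the intervention. Deaths values become 6, 1, 7, 3, 5, 4, 0, 8; E[Deaths|do(Births=7)] = 4.25.
E[Deaths|Births=7] averages over only the 3 units with Births=7 (Prey = 4, 5, 6): Deaths = 6, 7, 8, mean 7.
Difference = 4.25 − 7 = -2.75.

-2.75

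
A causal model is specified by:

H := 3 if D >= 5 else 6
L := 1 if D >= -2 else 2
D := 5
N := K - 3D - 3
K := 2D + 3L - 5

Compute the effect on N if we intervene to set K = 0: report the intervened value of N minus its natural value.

-8

The intervention breaks the incoming arrows to K: K := 2D + 3L - 5 no longer applies, and K = 0.
N = K - 3D - 3  [with K=0, D=5]  = -18
Without intervention: L = 1 if D >= -2 else 2  [with D=5]  = 1; K = 2D + 3L - 5  [with D=5, L=1]  = 8; N = K - 3D - 3  [with K=8, D=5]  = -10.
Change = -18 − (-10) = -8.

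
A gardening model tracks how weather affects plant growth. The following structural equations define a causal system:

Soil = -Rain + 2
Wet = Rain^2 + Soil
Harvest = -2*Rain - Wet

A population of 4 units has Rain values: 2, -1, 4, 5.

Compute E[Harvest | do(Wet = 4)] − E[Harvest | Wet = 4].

-4

do(Wet=4) breaks Wet's dependence on Rain. With Wet=4 fixed, Harvest across the units is -8, -2, -12, -14, mean -9.
Observing Wet=4 restricts to units where Wet's equation naturally yields 4: Rain ∈ {2, -1}. In that subpopulation Harvest = -8, -2, mean -5.
Difference = -9 − (-5) = -4.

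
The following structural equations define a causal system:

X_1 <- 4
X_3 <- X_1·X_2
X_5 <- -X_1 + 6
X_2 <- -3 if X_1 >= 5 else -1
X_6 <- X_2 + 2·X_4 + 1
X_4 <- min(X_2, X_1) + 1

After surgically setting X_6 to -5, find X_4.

0

do(X_6=-5) replaces the equation X_6 <- X_2 + 2·X_4 + 1 with the constant X_6 = -5.
No directed path runs from X_6 to X_4, so X_4 keeps its natural value.
X_2 = -3 if X_1 >= 5 else -1  [with X_1=4]  = -1
X_4 = min(X_2, X_1) + 1  [with X_2=-1, X_1=4]  = 0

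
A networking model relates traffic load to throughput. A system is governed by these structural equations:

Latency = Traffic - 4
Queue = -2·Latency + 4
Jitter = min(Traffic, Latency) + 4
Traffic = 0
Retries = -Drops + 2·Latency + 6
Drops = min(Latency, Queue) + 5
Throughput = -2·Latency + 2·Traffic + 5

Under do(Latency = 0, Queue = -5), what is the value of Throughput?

Under do(Latency = 0, Queue = -5), each intervened variable's structural equation is replaced by its fixed value.
Throughput = -2·Latency + 2·Traffic + 5  [with Latency=0, Traffic=0]  = 5

5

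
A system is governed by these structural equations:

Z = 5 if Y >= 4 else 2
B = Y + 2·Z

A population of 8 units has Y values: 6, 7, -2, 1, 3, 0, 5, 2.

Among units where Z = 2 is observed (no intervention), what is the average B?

E[B|Z=2] averages over only the 5 units with Z=2 (Y = -2, 1, 3, 0, 2): B = 2, 5, 7, 4, 6, mean 4.8.

4.8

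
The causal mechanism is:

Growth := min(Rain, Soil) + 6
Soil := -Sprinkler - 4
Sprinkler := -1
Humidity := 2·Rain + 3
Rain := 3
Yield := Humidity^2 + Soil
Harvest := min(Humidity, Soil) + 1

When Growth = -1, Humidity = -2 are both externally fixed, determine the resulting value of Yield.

The joint intervention fixes Growth = -1, Humidity = -2, removing each variable's own equation.
Soil = -Sprinkler - 4  [with Sprinkler=-1]  = -3
Yield = Humidity^2 + Soil  [with Humidity=-2, Soil=-3]  = 1

1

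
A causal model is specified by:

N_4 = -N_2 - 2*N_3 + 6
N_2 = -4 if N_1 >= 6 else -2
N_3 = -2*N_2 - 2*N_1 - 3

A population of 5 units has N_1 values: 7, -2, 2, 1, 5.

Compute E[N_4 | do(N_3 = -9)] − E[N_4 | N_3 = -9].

-0.6

do(N_3=-9) breaks N_3's dependence on N_1. With N_3=-9 fixed, N_4 across the units is 28, 26, 26, 26, 26, mean 26.4.
Observing N_3=-9 restricts to units where N_3's equation naturally yields -9: N_1 ∈ {7, 5}. In that subpopulation N_4 = 28, 26, mean 27.
Difference = 26.4 − 27 = -0.6.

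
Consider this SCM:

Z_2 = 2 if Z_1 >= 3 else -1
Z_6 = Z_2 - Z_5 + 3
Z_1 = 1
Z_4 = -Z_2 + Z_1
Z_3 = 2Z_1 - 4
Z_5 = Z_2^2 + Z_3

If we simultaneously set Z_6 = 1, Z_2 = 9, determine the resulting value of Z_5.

79

The joint intervention fixes Z_6 = 1, Z_2 = 9, removing each variable's own equation.
Z_3 = 2Z_1 - 4  [with Z_1=1]  = -2
Z_5 = Z_2^2 + Z_3  [with Z_2=9, Z_3=-2]  = 79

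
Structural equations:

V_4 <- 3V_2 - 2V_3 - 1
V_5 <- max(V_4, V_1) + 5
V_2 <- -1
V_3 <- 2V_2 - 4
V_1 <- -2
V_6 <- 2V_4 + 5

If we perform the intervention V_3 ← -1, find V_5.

do(V_3=-1) replaces the equation V_3 <- 2V_2 - 4 with the constant V_3 = -1.
V_4 = 3V_2 - 2V_3 - 1  [with V_2=-1, V_3=-1]  = -2
V_5 = max(V_4, V_1) + 5  [with V_4=-2, V_1=-2]  = 3

3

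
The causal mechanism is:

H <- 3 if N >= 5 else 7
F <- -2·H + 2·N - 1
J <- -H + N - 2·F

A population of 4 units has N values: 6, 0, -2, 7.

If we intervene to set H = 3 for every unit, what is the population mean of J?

The intervention sets H=3 in all 4 units regardless of N. Recomputing J per unit gives -7, 11, 17, -10; average 2.75.

2.75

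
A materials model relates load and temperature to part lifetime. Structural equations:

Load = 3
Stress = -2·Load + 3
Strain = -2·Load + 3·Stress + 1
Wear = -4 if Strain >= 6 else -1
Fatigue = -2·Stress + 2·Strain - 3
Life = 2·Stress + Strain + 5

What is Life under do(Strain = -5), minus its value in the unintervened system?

The intervention breaks the incoming arrows to Strain: Strain = -2·Load + 3·Stress + 1 no longer applies, and Strain = -5.
Stress = -2·Load + 3  [with Load=3]  = -3
Life = 2·Stress + Strain + 5  [with Stress=-3, Strain=-5]  = -6
Without intervention: Stress = -2·Load + 3  [with Load=3]  = -3; Strain = -2·Load + 3·Stress + 1  [with Load=3, Stress=-3]  = -14; Life = 2·Stress + Strain + 5  [with Stress=-3, Strain=-14]  = -15.
Change = -6 − (-15) = 9.

9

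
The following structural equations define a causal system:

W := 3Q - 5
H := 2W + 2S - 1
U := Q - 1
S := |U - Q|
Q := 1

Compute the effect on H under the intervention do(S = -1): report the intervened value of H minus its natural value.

Intervening sets S = -1 and removes its equation (S := |U - Q|).
W = 3Q - 5  [with Q=1]  = -2
H = 2W + 2S - 1  [with W=-2, S=-1]  = -7
Without intervention: U = Q - 1  [with Q=1]  = 0; W = 3Q - 5  [with Q=1]  = -2; S = |U - Q|  [with U=0, Q=1]  = 1; H = 2W + 2S - 1  [with W=-2, S=1]  = -3.
Change = -7 − (-3) = -4.

-4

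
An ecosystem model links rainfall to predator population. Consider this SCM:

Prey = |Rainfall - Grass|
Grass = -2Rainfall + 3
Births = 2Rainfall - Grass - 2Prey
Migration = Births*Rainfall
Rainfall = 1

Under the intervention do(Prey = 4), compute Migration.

-7

do(Prey=4) replaces the equation Prey = |Rainfall - Grass| with the constant Prey = 4.
Grass = -2Rainfall + 3  [with Rainfall=1]  = 1
Births = 2Rainfall - Grass - 2Prey  [with Rainfall=1, Grass=1, Prey=4]  = -7
Migration = Births*Rainfall  [with Births=-7, Rainfall=1]  = -7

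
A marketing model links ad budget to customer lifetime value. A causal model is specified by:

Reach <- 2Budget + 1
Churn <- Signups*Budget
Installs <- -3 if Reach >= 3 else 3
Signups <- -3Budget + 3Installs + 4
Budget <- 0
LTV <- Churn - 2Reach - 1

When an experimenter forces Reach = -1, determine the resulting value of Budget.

0

Under do(Reach=-1), the mechanism Reach <- 2Budget + 1 is discarded; Reach is fixed at -1.
Budget is not downstream of the intervention, so its value is determined by the original equations.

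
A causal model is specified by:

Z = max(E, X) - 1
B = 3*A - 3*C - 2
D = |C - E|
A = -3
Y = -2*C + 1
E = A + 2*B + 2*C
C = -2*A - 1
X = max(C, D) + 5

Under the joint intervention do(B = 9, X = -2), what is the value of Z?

24

Under do(B = 9, X = -2), each intervened variable's structural equation is replaced by its fixed value.
C = -2*A - 1  [with A=-3]  = 5
E = A + 2*B + 2*C  [with A=-3, B=9, C=5]  = 25
Z = max(E, X) - 1  [with E=25, X=-2]  = 24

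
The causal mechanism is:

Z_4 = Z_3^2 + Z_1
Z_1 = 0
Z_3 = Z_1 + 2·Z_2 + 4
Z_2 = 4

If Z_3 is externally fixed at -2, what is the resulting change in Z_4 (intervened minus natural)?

-140

The intervention breaks the incoming arrows to Z_3: Z_3 = Z_1 + 2·Z_2 + 4 no longer applies, and Z_3 = -2.
Z_4 = Z_3^2 + Z_1  [with Z_3=-2, Z_1=0]  = 4
Without intervention: Z_3 = Z_1 + 2·Z_2 + 4  [with Z_1=0, Z_2=4]  = 12; Z_4 = Z_3^2 + Z_1  [with Z_3=12, Z_1=0]  = 144.
Change = 4 − 144 = -140.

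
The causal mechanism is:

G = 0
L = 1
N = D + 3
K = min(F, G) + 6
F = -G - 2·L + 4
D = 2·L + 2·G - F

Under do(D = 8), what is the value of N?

Intervening sets D = 8 and removes its equation (D = 2·L + 2·G - F).
N = D + 3  [with D=8]  = 11

11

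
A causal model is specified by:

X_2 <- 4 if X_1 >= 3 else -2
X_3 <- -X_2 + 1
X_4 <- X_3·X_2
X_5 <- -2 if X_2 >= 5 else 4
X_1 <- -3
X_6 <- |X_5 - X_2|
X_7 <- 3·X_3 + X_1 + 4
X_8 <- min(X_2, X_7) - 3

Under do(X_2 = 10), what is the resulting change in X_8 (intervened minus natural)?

do(X_2=10) replaces the equation X_2 <- 4 if X_1 >= 3 else -2 with the constant X_2 = 10.
X_3 = -X_2 + 1  [with X_2=10]  = -9
X_7 = 3·X_3 + X_1 + 4  [with X_3=-9, X_1=-3]  = -26
X_8 = min(X_2, X_7) - 3  [with X_2=10, X_7=-26]  = -29
Without intervention: X_2 = 4 if X_1 >= 3 else -2  [with X_1=-3]  = -2; X_3 = -X_2 + 1  [with X_2=-2]  = 3; X_7 = 3·X_3 + X_1 + 4  [with X_3=3, X_1=-3]  = 10; X_8 = min(X_2, X_7) - 3  [with X_2=-2, X_7=10]  = -5.
Change = -29 − (-5) = -24.

-24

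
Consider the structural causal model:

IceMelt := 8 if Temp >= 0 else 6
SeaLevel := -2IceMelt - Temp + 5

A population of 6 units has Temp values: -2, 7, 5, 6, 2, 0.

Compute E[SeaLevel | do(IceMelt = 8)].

-14

Under do(IceMelt=8), IceMelt's equation is replaced by IceMelt=8 for every unit. Per-unit SeaLevel: -9, -18, -16, -17, -13, -11. Mean = -14.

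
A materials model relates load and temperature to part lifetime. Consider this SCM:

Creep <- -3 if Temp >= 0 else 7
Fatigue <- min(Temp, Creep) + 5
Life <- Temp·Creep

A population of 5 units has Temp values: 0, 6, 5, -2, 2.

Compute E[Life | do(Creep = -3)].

-6.6

Under do(Creep=-3), Creep's equation is replaced by Creep=-3 for every unit. Per-unit Life: 0, -18, -15, 6, -6. Mean = -6.6.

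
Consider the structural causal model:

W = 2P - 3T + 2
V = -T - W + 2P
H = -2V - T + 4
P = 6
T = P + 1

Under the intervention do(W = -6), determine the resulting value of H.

do(W=-6) replaces the equation W = 2P - 3T + 2 with the constant W = -6.
T = P + 1  [with P=6]  = 7
V = -T - W + 2P  [with T=7, W=-6, P=6]  = 11
H = -2V - T + 4  [with V=11, T=7]  = -25

-25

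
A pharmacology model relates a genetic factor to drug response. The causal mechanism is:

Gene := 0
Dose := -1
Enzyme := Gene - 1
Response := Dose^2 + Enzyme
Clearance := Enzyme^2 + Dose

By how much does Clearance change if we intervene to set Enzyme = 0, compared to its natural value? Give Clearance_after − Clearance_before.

-1

do(Enzyme=0) replaces the equation Enzyme := Gene - 1 with the constant Enzyme = 0.
Clearance = Enzyme^2 + Dose  [with Enzyme=0, Dose=-1]  = -1
Without intervention: Enzyme = Gene - 1  [with Gene=0]  = -1; Clearance = Enzyme^2 + Dose  [with Enzyme=-1, Dose=-1]  = 0.
Change = -1 − 0 = -1.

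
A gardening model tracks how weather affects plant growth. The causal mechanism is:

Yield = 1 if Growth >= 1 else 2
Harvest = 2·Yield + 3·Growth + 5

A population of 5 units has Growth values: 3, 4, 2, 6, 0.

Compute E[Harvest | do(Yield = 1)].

16

Under do(Yield=1), Yield's equation is replaced by Yield=1 for every unit. Per-unit Harvest: 16, 19, 13, 25, 7. Mean = 16.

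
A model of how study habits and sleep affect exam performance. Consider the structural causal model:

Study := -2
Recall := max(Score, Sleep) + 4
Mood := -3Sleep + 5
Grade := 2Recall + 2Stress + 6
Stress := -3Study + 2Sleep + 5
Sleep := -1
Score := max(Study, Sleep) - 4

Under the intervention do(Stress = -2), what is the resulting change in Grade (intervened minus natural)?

The intervention breaks the incoming arrows to Stress: Stress := -3Study + 2Sleep + 5 no longer applies, and Stress = -2.
Score = max(Study, Sleep) - 4  [with Study=-2, Sleep=-1]  = -5
Recall = max(Score, Sleep) + 4  [with Score=-5, Sleep=-1]  = 3
Grade = 2Recall + 2Stress + 6  [with Recall=3, Stress=-2]  = 8
Without intervention: Stress = -3Study + 2Sleep + 5  [with Study=-2, Sleep=-1]  = 9; Score = max(Study, Sleep) - 4  [with Study=-2, Sleep=-1]  = -5; Recall = max(Score, Sleep) + 4  [with Score=-5, Sleep=-1]  = 3; Grade = 2Recall + 2Stress + 6  [with Recall=3, Stress=9]  = 30.
Change = 8 − 30 = -22.

-22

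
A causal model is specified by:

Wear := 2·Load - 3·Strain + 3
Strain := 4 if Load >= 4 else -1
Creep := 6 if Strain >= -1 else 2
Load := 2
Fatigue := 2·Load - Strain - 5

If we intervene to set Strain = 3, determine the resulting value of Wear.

-2

Under do(Strain=3), the mechanism Strain := 4 if Load >= 4 else -1 is discarded; Strain is fixed at 3.
Wear = 2·Load - 3·Strain + 3  [with Load=2, Strain=3]  = -2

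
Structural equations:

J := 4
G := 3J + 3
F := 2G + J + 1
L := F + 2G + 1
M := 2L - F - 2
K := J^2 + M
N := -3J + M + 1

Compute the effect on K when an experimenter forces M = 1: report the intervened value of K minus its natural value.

The intervention breaks the incoming arrows to M: M := 2L - F - 2 no longer applies, and M = 1.
K = J^2 + M  [with J=4, M=1]  = 17
Without intervention: G = 3J + 3  [with J=4]  = 15; F = 2G + J + 1  [with G=15, J=4]  = 35; L = F + 2G + 1  [with F=35, G=15]  = 66; M = 2L - F - 2  [with L=66, F=35]  = 95; K = J^2 + M  [with J=4, M=95]  = 111.
Change = 17 − 111 = -94.

-94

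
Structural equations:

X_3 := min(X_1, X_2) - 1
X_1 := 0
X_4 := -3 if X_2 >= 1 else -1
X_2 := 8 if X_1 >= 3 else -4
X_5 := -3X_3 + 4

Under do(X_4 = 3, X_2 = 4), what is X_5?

The joint intervention fixes X_4 = 3, X_2 = 4, removing each variable's own equation.
X_3 = min(X_1, X_2) - 1  [with X_1=0, X_2=4]  = -1
X_5 = -3X_3 + 4  [with X_3=-1]  = 7

7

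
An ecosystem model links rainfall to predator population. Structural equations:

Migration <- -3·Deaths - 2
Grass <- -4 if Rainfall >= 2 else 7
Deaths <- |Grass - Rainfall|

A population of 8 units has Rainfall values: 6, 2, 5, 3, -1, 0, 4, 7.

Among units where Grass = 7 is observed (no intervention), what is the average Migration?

-24.5

Conditioning on Grass=7 selects the 2 unit(s) with Rainfall ∈ {-1, 0}. Their Migration values: -26, -23. Mean = -24.5.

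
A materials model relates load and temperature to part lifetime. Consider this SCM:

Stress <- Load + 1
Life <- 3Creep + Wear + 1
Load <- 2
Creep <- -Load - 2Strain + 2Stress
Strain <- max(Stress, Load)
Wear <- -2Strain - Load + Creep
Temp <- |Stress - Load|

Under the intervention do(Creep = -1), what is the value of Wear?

-9

The intervention breaks the incoming arrows to Creep: Creep <- -Load - 2Strain + 2Stress no longer applies, and Creep = -1.
Stress = Load + 1  [with Load=2]  = 3
Strain = max(Stress, Load)  [with Stress=3, Load=2]  = 3
Wear = -2Strain - Load + Creep  [with Strain=3, Load=2, Creep=-1]  = -9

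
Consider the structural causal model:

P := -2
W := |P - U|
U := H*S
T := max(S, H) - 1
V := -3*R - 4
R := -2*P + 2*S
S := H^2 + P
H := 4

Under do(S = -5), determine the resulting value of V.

14

The intervention breaks the incoming arrows to S: S := H^2 + P no longer applies, and S = -5.
R = -2*P + 2*S  [with P=-2, S=-5]  = -6
V = -3*R - 4  [with R=-6]  = 14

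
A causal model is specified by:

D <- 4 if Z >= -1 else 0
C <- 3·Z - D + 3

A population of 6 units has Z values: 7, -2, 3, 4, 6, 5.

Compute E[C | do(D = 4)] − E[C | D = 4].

Every unit gets D=4 under the intervention. C values become 20, -7, 8, 11, 17, 14; E[C|do(D=4)] = 10.5.
Observing D=4 restricts to units where D's equation naturally yields 4: Z ∈ {7, 3, 4, 6, 5}. In that subpopulation C = 20, 8, 11, 17, 14, mean 14.
Difference = 10.5 − 14 = -3.5.

-3.5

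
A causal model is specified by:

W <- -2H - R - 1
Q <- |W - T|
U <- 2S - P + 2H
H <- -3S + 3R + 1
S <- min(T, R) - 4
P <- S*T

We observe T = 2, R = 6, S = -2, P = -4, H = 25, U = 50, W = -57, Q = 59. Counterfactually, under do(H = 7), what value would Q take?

do(H=7) replaces the equation H <- -3S + 3R + 1 with the constant H = 7.
W = -2H - R - 1  [with H=7, R=6]  = -21
Q = |W - T|  [with W=-21, T=2]  = 23

23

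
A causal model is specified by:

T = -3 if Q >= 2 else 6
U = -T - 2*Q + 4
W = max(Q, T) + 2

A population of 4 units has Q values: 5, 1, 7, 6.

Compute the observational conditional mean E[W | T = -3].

Conditioning on T=-3 selects the 3 unit(s) with Q ∈ {5, 7, 6}. Their W values: 7, 9, 8. Mean = 8.

8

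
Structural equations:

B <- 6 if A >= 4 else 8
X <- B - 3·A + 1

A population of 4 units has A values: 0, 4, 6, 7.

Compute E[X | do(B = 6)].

-5.75

do(B=6) breaks B's dependence on A. With B=6 fixed, X across the units is 7, -5, -11, -14, mean -5.75.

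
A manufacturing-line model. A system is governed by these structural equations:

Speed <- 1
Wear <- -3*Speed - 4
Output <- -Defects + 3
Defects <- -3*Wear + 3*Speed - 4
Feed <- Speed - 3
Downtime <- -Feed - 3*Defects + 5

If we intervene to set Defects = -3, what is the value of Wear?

-7

Under do(Defects=-3), the mechanism Defects <- -3*Wear + 3*Speed - 4 is discarded; Defects is fixed at -3.
Since Wear is not a descendant of the intervened variable, it is unaffected.
Wear = -3*Speed - 4  [with Speed=1]  = -7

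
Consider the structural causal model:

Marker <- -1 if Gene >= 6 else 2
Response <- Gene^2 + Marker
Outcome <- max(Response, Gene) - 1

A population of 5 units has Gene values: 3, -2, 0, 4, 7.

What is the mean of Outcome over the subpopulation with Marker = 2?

8.25

E[Outcome|Marker=2] averages over only the 4 units with Marker=2 (Gene = 3, -2, 0, 4): Outcome = 10, 5, 1, 17, mean 8.25.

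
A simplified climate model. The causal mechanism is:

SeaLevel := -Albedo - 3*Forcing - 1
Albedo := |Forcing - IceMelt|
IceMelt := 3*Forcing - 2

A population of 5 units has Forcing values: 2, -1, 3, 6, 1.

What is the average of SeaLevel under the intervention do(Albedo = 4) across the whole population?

Under do(Albedo=4), Albedo's equation is replaced by Albedo=4 for every unit. Per-unit SeaLevel: -11, -2, -14, -23, -8. Mean = -11.6.

-11.6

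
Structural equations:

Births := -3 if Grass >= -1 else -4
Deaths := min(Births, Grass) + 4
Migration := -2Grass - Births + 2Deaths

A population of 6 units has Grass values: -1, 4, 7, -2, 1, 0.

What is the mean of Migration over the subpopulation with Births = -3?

E[Migration|Births=-3] averages over only the 5 units with Births=-3 (Grass = -1, 4, 7, 1, 0): Migration = 7, -3, -9, 3, 5, mean 0.6.

0.6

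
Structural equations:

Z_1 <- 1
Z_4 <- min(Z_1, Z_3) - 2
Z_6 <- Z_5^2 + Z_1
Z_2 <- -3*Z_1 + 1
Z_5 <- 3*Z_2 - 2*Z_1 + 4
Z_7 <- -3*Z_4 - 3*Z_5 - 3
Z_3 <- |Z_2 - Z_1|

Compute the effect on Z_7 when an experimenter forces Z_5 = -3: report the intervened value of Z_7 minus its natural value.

Under do(Z_5=-3), the mechanism Z_5 <- 3*Z_2 - 2*Z_1 + 4 is discarded; Z_5 is fixed at -3.
Z_2 = -3*Z_1 + 1  [with Z_1=1]  = -2
Z_3 = |Z_2 - Z_1|  [with Z_2=-2, Z_1=1]  = 3
Z_4 = min(Z_1, Z_3) - 2  [with Z_1=1, Z_3=3]  = -1
Z_7 = -3*Z_4 - 3*Z_5 - 3  [with Z_4=-1, Z_5=-3]  = 9
Without intervention: Z_2 = -3*Z_1 + 1  [with Z_1=1]  = -2; Z_3 = |Z_2 - Z_1|  [with Z_2=-2, Z_1=1]  = 3; Z_4 = min(Z_1, Z_3) - 2  [with Z_1=1, Z_3=3]  = -1; Z_5 = 3*Z_2 - 2*Z_1 + 4  [with Z_2=-2, Z_1=1]  = -4; Z_7 = -3*Z_4 - 3*Z_5 - 3  [with Z_4=-1, Z_5=-4]  = 12.
Change = 9 − 12 = -3.

-3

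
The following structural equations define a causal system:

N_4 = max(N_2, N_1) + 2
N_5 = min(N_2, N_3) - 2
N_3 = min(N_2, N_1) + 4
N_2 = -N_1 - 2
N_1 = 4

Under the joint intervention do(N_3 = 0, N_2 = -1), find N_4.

The joint intervention fixes N_3 = 0, N_2 = -1, removing each variable's own equation.
N_4 = max(N_2, N_1) + 2  [with N_2=-1, N_1=4]  = 6

6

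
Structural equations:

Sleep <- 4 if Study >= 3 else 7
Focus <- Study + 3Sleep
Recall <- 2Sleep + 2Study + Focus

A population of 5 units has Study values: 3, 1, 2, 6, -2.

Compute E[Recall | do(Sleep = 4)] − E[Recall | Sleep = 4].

Under do(Sleep=4), Sleep's equation is replaced by Sleep=4 for every unit. Per-unit Recall: 29, 23, 26, 38, 14. Mean = 26.
E[Recall|Sleep=4] averages over only the 2 units with Sleep=4 (Study = 3, 6): Recall = 29, 38, mean 33.5.
Difference = 26 − 33.5 = -7.5.

-7.5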